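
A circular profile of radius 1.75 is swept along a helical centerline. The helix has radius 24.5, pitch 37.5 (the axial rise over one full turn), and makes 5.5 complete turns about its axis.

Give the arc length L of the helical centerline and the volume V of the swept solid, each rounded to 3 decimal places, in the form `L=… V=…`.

L=871.419 V=8384.032

2πR = 2π·24.5 = 153.938040
per-turn = √(153.938040² + 37.5²) = √(23696.9202 + 1406.25) = √25103.1702 = 158.439800
L = 5.5 × 158.439800 = 871.418899
V = π·1.75² × L = 9.621128 × 871.418899 = 8384.032335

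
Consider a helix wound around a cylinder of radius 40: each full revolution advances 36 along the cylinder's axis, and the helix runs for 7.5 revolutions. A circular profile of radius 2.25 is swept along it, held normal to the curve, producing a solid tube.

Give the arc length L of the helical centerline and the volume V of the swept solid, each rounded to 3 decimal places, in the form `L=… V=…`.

2πR = 2π·40 = 251.327412
per-turn = √(251.327412² + 36²) = √(63165.4682 + 1296) = √64461.4682 = 253.892631
L = 7.5 × 253.892631 = 1904.194734
V = π·2.25² × L = 15.904313 × 1904.194734 = 30284.908696

L=1904.195 V=30284.909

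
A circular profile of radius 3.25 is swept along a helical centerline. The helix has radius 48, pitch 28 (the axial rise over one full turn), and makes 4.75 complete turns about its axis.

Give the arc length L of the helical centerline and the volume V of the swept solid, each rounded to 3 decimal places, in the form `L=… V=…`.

L=1438.727 V=47741.379

2πR = 2π·48 = 301.592895
per-turn = √(301.592895² + 28²) = √(90958.2742 + 784) = √91742.2742 = 302.889871
L = 4.75 × 302.889871 = 1438.726889
V = π·3.25² × L = 33.183072 × 1438.726889 = 47741.378522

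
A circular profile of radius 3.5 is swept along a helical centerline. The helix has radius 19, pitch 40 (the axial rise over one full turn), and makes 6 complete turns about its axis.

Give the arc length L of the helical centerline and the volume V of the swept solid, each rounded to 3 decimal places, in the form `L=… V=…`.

L=755.421 V=29072.023

2πR = 2π·19 = 119.380521
per-turn = √(119.380521² + 40²) = √(14251.7088 + 1600) = √15851.7088 = 125.903569
L = 6 × 125.903569 = 755.421416
V = π·3.5² × L = 38.484510 × 755.421416 = 29072.023029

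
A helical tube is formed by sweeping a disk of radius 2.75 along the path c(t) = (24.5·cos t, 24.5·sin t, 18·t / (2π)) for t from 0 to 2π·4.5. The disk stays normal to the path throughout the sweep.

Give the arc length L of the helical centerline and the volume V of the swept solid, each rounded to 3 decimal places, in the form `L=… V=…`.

2πR = 2π·24.5 = 153.938040
per-turn = √(153.938040² + 18²) = √(23696.9202 + 324) = √24020.9202 = 154.986839
L = 4.5 × 154.986839 = 697.440774
V = π·2.75² × L = 23.758294 × 697.440774 = 16570.003268

L=697.441 V=16570.003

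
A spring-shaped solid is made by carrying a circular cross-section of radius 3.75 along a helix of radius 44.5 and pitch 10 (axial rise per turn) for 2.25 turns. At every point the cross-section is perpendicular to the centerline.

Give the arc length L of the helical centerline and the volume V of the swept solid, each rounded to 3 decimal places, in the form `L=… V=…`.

L=629.506 V=27810.730

2πR = 2π·44.5 = 279.601746
per-turn = √(279.601746² + 10²) = √(78177.1365 + 100) = √78277.1365 = 279.780515
L = 2.25 × 279.780515 = 629.506158
V = π·3.75² × L = 44.178647 × 629.506158 = 27810.730157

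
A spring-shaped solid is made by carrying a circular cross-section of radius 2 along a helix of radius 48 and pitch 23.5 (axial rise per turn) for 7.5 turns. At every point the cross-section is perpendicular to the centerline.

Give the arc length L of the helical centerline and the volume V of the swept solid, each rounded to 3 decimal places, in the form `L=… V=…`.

2πR = 2π·48 = 301.592895
per-turn = √(301.592895² + 23.5²) = √(90958.2742 + 552.25) = √91510.5242 = 302.507065
L = 7.5 × 302.507065 = 2268.802985
V = π·2² × L = 12.566371 × 2268.802985 = 28510.619158

L=2268.803 V=28510.619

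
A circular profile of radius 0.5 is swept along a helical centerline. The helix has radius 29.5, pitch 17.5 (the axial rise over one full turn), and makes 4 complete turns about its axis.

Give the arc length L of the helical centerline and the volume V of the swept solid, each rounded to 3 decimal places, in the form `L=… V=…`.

L=744.713 V=584.896

2πR = 2π·29.5 = 185.353967
per-turn = √(185.353967² + 17.5²) = √(34356.0929 + 306.25) = √34662.3429 = 186.178256
L = 4 × 186.178256 = 744.713023
V = π·0.5² × L = 0.785398 × 744.713023 = 584.896241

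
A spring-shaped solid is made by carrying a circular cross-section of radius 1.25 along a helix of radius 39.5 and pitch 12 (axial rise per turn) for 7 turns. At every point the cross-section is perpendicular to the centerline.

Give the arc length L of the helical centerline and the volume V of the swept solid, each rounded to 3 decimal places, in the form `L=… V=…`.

2πR = 2π·39.5 = 248.185820
per-turn = √(248.185820² + 12²) = √(61596.2011 + 144) = √61740.2011 = 248.475755
L = 7 × 248.475755 = 1739.330288
V = π·1.25² × L = 4.908739 × 1739.330288 = 8537.917588

L=1739.330 V=8537.918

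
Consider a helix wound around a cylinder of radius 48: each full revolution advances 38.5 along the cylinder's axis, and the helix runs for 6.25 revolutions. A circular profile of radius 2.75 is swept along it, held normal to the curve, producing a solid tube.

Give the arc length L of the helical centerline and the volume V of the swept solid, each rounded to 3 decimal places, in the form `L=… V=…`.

L=1900.252 V=45146.748

2πR = 2π·48 = 301.592895
per-turn = √(301.592895² + 38.5²) = √(90958.2742 + 1482.25) = √92440.5242 = 304.040333
L = 6.25 × 304.040333 = 1900.252082
V = π·2.75² × L = 23.758294 × 1900.252082 = 45146.748479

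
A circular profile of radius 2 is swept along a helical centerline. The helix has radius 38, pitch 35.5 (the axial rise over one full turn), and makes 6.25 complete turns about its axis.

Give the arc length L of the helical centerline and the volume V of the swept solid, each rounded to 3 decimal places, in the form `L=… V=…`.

L=1508.661 V=18958.393

2πR = 2π·38 = 238.761042
per-turn = √(238.761042² + 35.5²) = √(57006.8350 + 1260.25) = √58267.0850 = 241.385760
L = 6.25 × 241.385760 = 1508.660999
V = π·2² × L = 12.566371 × 1508.660999 = 18958.393240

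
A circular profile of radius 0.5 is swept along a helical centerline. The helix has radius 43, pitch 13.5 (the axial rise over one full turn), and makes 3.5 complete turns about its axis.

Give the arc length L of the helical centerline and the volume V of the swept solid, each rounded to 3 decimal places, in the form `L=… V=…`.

2πR = 2π·43 = 270.176968
per-turn = √(270.176968² + 13.5²) = √(72995.5942 + 182.25) = √73177.8442 = 270.514037
L = 3.5 × 270.514037 = 946.799129
V = π·0.5² × L = 0.785398 × 946.799129 = 743.614297

L=946.799 V=743.614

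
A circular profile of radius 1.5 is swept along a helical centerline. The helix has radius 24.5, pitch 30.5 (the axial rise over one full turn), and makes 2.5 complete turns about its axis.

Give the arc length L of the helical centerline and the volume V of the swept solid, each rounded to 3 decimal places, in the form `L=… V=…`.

2πR = 2π·24.5 = 153.938040
per-turn = √(153.938040² + 30.5²) = √(23696.9202 + 930.25) = √24627.1702 = 156.930463
L = 2.5 × 156.930463 = 392.326157
V = π·1.5² × L = 7.068583 × 392.326157 = 2773.190189

L=392.326 V=2773.190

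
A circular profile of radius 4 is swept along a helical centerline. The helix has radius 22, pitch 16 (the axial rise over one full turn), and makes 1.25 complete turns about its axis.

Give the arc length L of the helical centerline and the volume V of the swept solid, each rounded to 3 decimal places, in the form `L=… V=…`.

L=173.941 V=8743.240

2πR = 2π·22 = 138.230077
per-turn = √(138.230077² + 16²) = √(19107.5541 + 256) = √19363.5541 = 139.152988
L = 1.25 × 139.152988 = 173.941235
V = π·4² × L = 50.265482 × 173.941235 = 8743.240108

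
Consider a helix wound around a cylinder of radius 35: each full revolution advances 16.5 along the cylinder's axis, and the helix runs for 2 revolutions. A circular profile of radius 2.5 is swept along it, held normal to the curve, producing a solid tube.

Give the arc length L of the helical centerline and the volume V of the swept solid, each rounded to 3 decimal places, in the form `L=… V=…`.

L=441.059 V=8660.178

2πR = 2π·35 = 219.911486
per-turn = √(219.911486² + 16.5²) = √(48361.0616 + 272.25) = √48633.3116 = 220.529616
L = 2 × 220.529616 = 441.059232
V = π·2.5² × L = 19.634954 × 441.059232 = 8660.177772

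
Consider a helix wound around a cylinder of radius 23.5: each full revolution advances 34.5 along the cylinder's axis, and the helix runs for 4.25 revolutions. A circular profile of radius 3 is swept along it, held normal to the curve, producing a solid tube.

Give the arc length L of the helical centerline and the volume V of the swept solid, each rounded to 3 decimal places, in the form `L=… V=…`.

2πR = 2π·23.5 = 147.654855
per-turn = √(147.654855² + 34.5²) = √(21801.9561 + 1190.25) = √22992.2061 = 151.631811
L = 4.25 × 151.631811 = 644.435197
V = π·3² × L = 28.274334 × 644.435197 = 18220.975924

L=644.435 V=18220.976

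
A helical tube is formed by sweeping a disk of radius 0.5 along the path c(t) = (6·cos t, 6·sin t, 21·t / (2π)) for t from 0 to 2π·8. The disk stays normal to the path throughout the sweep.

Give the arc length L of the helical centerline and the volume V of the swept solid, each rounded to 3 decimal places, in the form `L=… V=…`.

2πR = 2π·6 = 37.699112
per-turn = √(37.699112² + 21²) = √(1421.2230 + 441) = √1862.2230 = 43.153482
L = 8 × 43.153482 = 345.227858
V = π·0.5² × L = 0.785398 × 345.227858 = 271.141326

L=345.228 V=271.141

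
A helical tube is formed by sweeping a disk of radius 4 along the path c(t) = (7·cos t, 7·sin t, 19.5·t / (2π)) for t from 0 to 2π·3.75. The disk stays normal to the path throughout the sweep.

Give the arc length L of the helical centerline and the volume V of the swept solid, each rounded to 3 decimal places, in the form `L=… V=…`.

2πR = 2π·7 = 43.982297
per-turn = √(43.982297² + 19.5²) = √(1934.4425 + 380.25) = √2314.6925 = 48.111251
L = 3.75 × 48.111251 = 180.417191
V = π·4² × L = 50.265482 × 180.417191 = 9068.757142

L=180.417 V=9068.757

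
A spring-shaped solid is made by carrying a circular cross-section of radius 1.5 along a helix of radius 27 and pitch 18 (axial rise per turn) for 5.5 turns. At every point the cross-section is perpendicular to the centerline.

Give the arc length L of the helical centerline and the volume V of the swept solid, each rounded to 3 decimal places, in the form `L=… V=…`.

2πR = 2π·27 = 169.646003
per-turn = √(169.646003² + 18²) = √(28779.7664 + 324) = √29103.7664 = 170.598260
L = 5.5 × 170.598260 = 938.290432
V = π·1.5² × L = 7.068583 × 938.290432 = 6632.384238

L=938.290 V=6632.384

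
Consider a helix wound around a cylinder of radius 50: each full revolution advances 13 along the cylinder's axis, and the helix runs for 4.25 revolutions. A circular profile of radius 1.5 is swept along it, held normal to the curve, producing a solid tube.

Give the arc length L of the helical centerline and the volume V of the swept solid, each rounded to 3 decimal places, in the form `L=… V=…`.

2πR = 2π·50 = 314.159265
per-turn = √(314.159265² + 13²) = √(98696.0440 + 169) = √98865.0440 = 314.428122
L = 4.25 × 314.428122 = 1336.319519
V = π·1.5² × L = 7.068583 × 1336.319519 = 9445.886065

L=1336.320 V=9445.886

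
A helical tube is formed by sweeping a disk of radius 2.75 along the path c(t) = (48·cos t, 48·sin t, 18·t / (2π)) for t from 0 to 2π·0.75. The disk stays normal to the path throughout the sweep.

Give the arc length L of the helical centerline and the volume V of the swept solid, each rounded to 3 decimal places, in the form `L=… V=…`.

L=226.597 V=5383.562

2πR = 2π·48 = 301.592895
per-turn = √(301.592895² + 18²) = √(90958.2742 + 324) = √91282.2742 = 302.129565
L = 0.75 × 302.129565 = 226.597174
V = π·2.75² × L = 23.758294 × 226.597174 = 5383.562377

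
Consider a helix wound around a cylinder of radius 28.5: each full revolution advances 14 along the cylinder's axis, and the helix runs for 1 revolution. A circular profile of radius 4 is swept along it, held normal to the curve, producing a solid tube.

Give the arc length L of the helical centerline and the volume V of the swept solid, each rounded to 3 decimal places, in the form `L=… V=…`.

2πR = 2π·28.5 = 179.070781
per-turn = √(179.070781² + 14²) = √(32066.3447 + 196) = √32262.3447 = 179.617217
L = 1 × 179.617217 = 179.617217
V = π·4² × L = 50.265482 × 179.617217 = 9028.546078

L=179.617 V=9028.546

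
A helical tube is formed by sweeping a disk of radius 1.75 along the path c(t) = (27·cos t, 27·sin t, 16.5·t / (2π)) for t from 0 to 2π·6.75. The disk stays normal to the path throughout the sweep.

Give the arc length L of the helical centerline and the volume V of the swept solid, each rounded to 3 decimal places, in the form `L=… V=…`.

L=1150.514 V=11069.242

2πR = 2π·27 = 169.646003
per-turn = √(169.646003² + 16.5²) = √(28779.7664 + 272.25) = √29052.0164 = 170.446521
L = 6.75 × 170.446521 = 1150.514015
V = π·1.75² × L = 9.621128 × 1150.514015 = 11069.242031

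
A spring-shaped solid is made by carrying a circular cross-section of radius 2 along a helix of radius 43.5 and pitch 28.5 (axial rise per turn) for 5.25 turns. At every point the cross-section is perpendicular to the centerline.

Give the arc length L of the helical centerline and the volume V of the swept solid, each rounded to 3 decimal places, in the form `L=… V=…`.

2πR = 2π·43.5 = 273.318561
per-turn = √(273.318561² + 28.5²) = √(74703.0357 + 812.25) = √75515.2857 = 274.800447
L = 5.25 × 274.800447 = 1442.702347
V = π·2² × L = 12.566371 × 1442.702347 = 18129.532380

L=1442.702 V=18129.532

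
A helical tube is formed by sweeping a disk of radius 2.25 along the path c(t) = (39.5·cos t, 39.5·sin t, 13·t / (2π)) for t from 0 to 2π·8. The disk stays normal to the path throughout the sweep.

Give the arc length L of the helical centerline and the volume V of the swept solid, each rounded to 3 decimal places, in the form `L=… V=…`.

L=1988.208 V=31621.089

2πR = 2π·39.5 = 248.185820
per-turn = √(248.185820² + 13²) = √(61596.2011 + 169) = √61765.2011 = 248.526057
L = 8 × 248.526057 = 1988.208457
V = π·2.25² × L = 15.904313 × 1988.208457 = 31621.089228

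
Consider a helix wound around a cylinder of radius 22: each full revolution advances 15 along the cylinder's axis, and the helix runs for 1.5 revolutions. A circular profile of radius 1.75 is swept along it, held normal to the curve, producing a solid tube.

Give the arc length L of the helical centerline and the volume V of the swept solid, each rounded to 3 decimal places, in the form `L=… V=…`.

L=208.562 V=2006.605

2πR = 2π·22 = 138.230077
per-turn = √(138.230077² + 15²) = √(19107.5541 + 225) = √19332.5541 = 139.041555
L = 1.5 × 139.041555 = 208.562333
V = π·1.75² × L = 9.621128 × 208.562333 = 2006.604798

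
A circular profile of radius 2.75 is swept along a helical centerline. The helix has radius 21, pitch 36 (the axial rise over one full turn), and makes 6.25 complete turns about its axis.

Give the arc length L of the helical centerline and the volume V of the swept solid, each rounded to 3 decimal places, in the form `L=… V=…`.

2πR = 2π·21 = 131.946891
per-turn = √(131.946891² + 36²) = √(17409.9822 + 1296) = √18705.9822 = 136.769815
L = 6.25 × 136.769815 = 854.811341
V = π·2.75² × L = 23.758294 × 854.811341 = 20308.859526

L=854.811 V=20308.860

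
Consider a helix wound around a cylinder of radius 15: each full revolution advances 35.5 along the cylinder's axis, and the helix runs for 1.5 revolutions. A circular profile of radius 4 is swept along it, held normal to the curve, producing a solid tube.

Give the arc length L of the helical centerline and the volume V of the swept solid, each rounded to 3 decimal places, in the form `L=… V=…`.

2πR = 2π·15 = 94.247780
per-turn = √(94.247780² + 35.5²) = √(8882.6440 + 1260.25) = √10142.8940 = 100.711936
L = 1.5 × 100.711936 = 151.067903
V = π·4² × L = 50.265482 × 151.067903 = 7593.501044

L=151.068 V=7593.501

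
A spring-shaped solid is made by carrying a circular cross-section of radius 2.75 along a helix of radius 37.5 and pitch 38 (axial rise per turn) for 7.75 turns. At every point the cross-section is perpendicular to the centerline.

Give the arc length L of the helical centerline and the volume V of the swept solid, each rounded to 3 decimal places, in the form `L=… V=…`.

L=1849.646 V=43944.442

2πR = 2π·37.5 = 235.619449
per-turn = √(235.619449² + 38²) = √(55516.5248 + 1444) = √56960.5248 = 238.664042
L = 7.75 × 238.664042 = 1849.646322
V = π·2.75² × L = 23.758294 × 1849.646322 = 43944.441944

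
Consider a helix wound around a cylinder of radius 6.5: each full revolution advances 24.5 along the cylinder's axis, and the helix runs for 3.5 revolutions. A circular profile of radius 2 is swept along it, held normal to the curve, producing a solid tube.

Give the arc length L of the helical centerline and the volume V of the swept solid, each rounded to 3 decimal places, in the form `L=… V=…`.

2πR = 2π·6.5 = 40.840704
per-turn = √(40.840704² + 24.5²) = √(1667.9631 + 600.25) = √2268.2131 = 47.625761
L = 3.5 × 47.625761 = 166.690165
V = π·2² × L = 12.566371 × 166.690165 = 2094.690388

L=166.690 V=2094.690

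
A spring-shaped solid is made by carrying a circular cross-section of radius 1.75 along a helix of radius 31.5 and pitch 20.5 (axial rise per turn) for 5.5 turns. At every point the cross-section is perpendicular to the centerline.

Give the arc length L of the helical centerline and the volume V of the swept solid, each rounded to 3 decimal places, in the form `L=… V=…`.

2πR = 2π·31.5 = 197.920337
per-turn = √(197.920337² + 20.5²) = √(39172.4599 + 420.25) = √39592.7099 = 198.979169
L = 5.5 × 198.979169 = 1094.385432
V = π·1.75² × L = 9.621128 × 1094.385432 = 10529.221776

L=1094.385 V=10529.222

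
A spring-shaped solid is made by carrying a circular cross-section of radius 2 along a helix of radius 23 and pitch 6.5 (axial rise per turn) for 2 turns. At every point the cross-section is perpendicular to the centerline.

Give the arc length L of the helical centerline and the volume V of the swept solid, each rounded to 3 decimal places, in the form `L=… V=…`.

2πR = 2π·23 = 144.513262
per-turn = √(144.513262² + 6.5²) = √(20884.0829 + 42.25) = √20926.3329 = 144.659369
L = 2 × 144.659369 = 289.318737
V = π·2² × L = 12.566371 × 289.318737 = 3635.686476

L=289.319 V=3635.686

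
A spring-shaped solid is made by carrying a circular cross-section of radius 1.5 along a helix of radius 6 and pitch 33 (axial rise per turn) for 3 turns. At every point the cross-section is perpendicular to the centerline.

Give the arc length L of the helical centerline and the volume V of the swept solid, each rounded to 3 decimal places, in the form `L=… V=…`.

L=150.306 V=1062.453

2πR = 2π·6 = 37.699112
per-turn = √(37.699112² + 33²) = √(1421.2230 + 1089) = √2510.2230 = 50.102126
L = 3 × 50.102126 = 150.306378
V = π·1.5² × L = 7.068583 × 150.306378 = 1062.453180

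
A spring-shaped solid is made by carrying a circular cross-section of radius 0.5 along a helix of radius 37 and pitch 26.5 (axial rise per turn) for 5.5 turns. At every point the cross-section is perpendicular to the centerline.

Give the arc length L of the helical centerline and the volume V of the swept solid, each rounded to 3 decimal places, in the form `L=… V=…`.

L=1286.908 V=1010.735

2πR = 2π·37 = 232.477856
per-turn = √(232.477856² + 26.5²) = √(54045.9537 + 702.25) = √54748.2037 = 233.983341
L = 5.5 × 233.983341 = 1286.908374
V = π·0.5² × L = 0.785398 × 1286.908374 = 1010.735473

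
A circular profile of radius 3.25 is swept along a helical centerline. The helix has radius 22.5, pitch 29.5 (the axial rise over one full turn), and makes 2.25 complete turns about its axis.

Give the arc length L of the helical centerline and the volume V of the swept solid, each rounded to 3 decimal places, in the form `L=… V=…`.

L=324.938 V=10782.431

2πR = 2π·22.5 = 141.371669
per-turn = √(141.371669² + 29.5²) = √(19985.9489 + 870.25) = √20856.1989 = 144.416754
L = 2.25 × 144.416754 = 324.937697
V = π·3.25² × L = 33.183072 × 324.937697 = 10782.431129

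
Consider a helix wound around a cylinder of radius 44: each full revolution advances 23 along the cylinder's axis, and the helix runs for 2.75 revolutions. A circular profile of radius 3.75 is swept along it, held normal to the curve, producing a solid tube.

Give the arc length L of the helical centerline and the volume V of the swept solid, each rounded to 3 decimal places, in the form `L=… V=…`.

2πR = 2π·44 = 276.460154
per-turn = √(276.460154² + 23²) = √(76430.2165 + 529) = √76959.2165 = 277.415242
L = 2.75 × 277.415242 = 762.891915
V = π·3.75² × L = 44.178647 × 762.891915 = 33703.532396

L=762.892 V=33703.532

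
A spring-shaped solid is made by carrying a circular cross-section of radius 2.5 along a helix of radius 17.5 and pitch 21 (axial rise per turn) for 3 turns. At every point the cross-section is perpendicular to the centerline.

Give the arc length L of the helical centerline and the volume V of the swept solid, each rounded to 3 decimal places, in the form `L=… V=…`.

2πR = 2π·17.5 = 109.955743
per-turn = √(109.955743² + 21²) = √(12090.2654 + 441) = √12531.2654 = 111.943135
L = 3 × 111.943135 = 335.829404
V = π·2.5² × L = 19.634954 × 335.829404 = 6593.994926

L=335.829 V=6593.995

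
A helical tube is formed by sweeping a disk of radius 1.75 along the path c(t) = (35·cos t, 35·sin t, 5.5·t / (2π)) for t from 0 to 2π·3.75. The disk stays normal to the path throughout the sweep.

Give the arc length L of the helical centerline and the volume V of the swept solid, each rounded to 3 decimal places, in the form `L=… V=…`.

L=824.926 V=7936.718

2πR = 2π·35 = 219.911486
per-turn = √(219.911486² + 5.5²) = √(48361.0616 + 30.25) = √48391.3116 = 219.980253
L = 3.75 × 219.980253 = 824.925948
V = π·1.75² × L = 9.621128 × 824.925948 = 7936.717720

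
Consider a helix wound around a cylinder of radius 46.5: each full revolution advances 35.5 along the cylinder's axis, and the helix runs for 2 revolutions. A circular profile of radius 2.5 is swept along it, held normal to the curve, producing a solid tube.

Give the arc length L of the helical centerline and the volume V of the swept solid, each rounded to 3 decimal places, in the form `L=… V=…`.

L=588.634 V=11557.799

2πR = 2π·46.5 = 292.168117
per-turn = √(292.168117² + 35.5²) = √(85362.2085 + 1260.25) = √86622.4585 = 294.316935
L = 2 × 294.316935 = 588.633871
V = π·2.5² × L = 19.634954 × 588.633871 = 11557.799026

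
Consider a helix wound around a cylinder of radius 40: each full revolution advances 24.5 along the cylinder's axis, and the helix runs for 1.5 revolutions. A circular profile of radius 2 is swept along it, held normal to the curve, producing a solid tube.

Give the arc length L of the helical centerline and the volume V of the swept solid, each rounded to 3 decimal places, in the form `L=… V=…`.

2πR = 2π·40 = 251.327412
per-turn = √(251.327412² + 24.5²) = √(63165.4682 + 600.25) = √63765.7182 = 252.518748
L = 1.5 × 252.518748 = 378.778122
V = π·2² × L = 12.566371 × 378.778122 = 4759.866264

L=378.778 V=4759.866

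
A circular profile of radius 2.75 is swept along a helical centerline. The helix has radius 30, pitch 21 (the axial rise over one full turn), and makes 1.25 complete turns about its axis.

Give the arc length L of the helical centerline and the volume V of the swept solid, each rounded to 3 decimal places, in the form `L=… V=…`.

L=237.077 V=5632.549

2πR = 2π·30 = 188.495559
per-turn = √(188.495559² + 21²) = √(35530.5758 + 441) = √35971.5758 = 189.661741
L = 1.25 × 189.661741 = 237.077176
V = π·2.75² × L = 23.758294 × 237.077176 = 5632.549347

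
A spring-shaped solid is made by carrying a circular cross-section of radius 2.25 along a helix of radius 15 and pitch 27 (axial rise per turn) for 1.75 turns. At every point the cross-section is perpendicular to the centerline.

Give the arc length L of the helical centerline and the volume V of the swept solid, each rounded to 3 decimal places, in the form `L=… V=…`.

L=171.568 V=2728.675

2πR = 2π·15 = 94.247780
per-turn = √(94.247780² + 27²) = √(8882.6440 + 729) = √9611.6440 = 98.038992
L = 1.75 × 98.038992 = 171.568236
V = π·2.25² × L = 15.904313 × 171.568236 = 2728.674895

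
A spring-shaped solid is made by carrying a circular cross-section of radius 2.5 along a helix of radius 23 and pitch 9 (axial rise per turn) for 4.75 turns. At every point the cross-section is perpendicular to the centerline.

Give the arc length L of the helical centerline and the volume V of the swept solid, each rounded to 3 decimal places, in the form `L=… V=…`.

2πR = 2π·23 = 144.513262
per-turn = √(144.513262² + 9²) = √(20884.0829 + 81) = √20965.0829 = 144.793242
L = 4.75 × 144.793242 = 687.767899
V = π·2.5² × L = 19.634954 × 687.767899 = 13504.291123

L=687.768 V=13504.291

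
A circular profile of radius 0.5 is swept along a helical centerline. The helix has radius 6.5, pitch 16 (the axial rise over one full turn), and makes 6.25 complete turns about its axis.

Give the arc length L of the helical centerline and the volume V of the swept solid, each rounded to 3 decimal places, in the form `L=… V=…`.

L=274.144 V=215.312

2πR = 2π·6.5 = 40.840704
per-turn = √(40.840704² + 16²) = √(1667.9631 + 256) = √1923.9631 = 43.863004
L = 6.25 × 43.863004 = 274.143777
V = π·0.5² × L = 0.785398 × 274.143777 = 215.312019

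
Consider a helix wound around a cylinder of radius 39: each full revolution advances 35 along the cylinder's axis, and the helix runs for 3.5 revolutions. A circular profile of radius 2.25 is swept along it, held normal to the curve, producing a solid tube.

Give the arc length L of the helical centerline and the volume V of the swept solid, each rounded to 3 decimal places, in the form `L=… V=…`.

L=866.359 V=13778.845

2πR = 2π·39 = 245.044227
per-turn = √(245.044227² + 35²) = √(60046.6732 + 1225) = √61271.6732 = 247.531156
L = 3.5 × 247.531156 = 866.359046
V = π·2.25² × L = 15.904313 × 866.359046 = 13778.845271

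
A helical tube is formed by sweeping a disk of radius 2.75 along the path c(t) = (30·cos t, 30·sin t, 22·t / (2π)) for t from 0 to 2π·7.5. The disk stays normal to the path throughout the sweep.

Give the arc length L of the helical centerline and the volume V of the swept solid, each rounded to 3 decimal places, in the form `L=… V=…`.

L=1423.313 V=33815.489

2πR = 2π·30 = 188.495559
per-turn = √(188.495559² + 22²) = √(35530.5758 + 484) = √36014.5758 = 189.775066
L = 7.5 × 189.775066 = 1423.312998
V = π·2.75² × L = 23.758294 × 1423.312998 = 33815.489299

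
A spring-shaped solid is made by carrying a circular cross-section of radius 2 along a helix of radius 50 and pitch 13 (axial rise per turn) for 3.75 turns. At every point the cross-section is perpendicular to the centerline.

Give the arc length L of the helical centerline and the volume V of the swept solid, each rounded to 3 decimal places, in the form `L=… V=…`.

L=1179.105 V=14817.076

2πR = 2π·50 = 314.159265
per-turn = √(314.159265² + 13²) = √(98696.0440 + 169) = √98865.0440 = 314.428122
L = 3.75 × 314.428122 = 1179.105458
V = π·2² × L = 12.566371 × 1179.105458 = 14817.076180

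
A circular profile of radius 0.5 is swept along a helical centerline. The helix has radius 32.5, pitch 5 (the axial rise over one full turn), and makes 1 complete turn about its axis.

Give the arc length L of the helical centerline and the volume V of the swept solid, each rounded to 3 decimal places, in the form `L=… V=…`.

2πR = 2π·32.5 = 204.203522
per-turn = √(204.203522² + 5²) = √(41699.0786 + 25) = √41724.0786 = 204.264727
L = 1 × 204.264727 = 204.264727
V = π·0.5² × L = 0.785398 × 204.264727 = 160.429141

L=204.265 V=160.429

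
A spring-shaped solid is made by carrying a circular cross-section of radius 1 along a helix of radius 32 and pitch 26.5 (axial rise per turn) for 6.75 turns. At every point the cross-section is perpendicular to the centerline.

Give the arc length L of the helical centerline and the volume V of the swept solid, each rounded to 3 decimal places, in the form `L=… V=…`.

2πR = 2π·32 = 201.061930
per-turn = √(201.061930² + 26.5²) = √(40425.8996 + 702.25) = √41128.1496 = 202.800763
L = 6.75 × 202.800763 = 1368.905153
V = π·1² × L = 3.141593 × 1368.905153 = 4300.542372

L=1368.905 V=4300.542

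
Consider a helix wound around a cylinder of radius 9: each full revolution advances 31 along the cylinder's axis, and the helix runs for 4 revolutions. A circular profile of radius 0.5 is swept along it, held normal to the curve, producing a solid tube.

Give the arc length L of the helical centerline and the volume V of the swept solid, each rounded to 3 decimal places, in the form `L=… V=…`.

2πR = 2π·9 = 56.548668
per-turn = √(56.548668² + 31²) = √(3197.7518 + 961) = √4158.7518 = 64.488385
L = 4 × 64.488385 = 257.953541
V = π·0.5² × L = 0.785398 × 257.953541 = 202.596237

L=257.954 V=202.596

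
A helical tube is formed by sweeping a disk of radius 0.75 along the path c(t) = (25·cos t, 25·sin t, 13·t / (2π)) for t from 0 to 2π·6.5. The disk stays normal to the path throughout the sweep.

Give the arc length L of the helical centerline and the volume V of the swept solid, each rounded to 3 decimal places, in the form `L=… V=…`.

L=1024.508 V=1810.456

2πR = 2π·25 = 157.079633
per-turn = √(157.079633² + 13²) = √(24674.0110 + 169) = √24843.0110 = 157.616658
L = 6.5 × 157.616658 = 1024.508280
V = π·0.75² × L = 1.767146 × 1024.508280 = 1810.455573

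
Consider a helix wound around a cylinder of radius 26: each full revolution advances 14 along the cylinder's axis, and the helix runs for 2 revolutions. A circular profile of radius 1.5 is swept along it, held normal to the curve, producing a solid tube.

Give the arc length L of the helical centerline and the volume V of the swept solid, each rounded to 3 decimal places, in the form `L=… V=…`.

L=327.923 V=2317.953

2πR = 2π·26 = 163.362818
per-turn = √(163.362818² + 14²) = √(26687.4103 + 196) = √26883.4103 = 163.961612
L = 2 × 163.961612 = 327.923225
V = π·1.5² × L = 7.068583 × 327.923225 = 2317.952685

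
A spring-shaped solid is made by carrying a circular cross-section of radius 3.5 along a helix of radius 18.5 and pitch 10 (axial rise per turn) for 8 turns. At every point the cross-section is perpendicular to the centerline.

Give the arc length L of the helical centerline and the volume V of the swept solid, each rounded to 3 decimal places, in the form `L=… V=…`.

2πR = 2π·18.5 = 116.238928
per-turn = √(116.238928² + 10²) = √(13511.4884 + 100) = √13611.4884 = 116.668284
L = 8 × 116.668284 = 933.346270
V = π·3.5² × L = 38.484510 × 933.346270 = 35919.373857

L=933.346 V=35919.374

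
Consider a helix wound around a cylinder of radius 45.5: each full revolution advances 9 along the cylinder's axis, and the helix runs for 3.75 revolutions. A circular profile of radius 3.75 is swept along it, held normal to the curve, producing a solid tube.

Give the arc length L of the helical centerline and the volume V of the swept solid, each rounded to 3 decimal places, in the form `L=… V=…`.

L=1072.600 V=47385.999

2πR = 2π·45.5 = 285.884931
per-turn = √(285.884931² + 9²) = √(81730.1940 + 81) = √81811.1940 = 286.026562
L = 3.75 × 286.026562 = 1072.599607
V = π·3.75² × L = 44.178647 × 1072.599607 = 47385.999065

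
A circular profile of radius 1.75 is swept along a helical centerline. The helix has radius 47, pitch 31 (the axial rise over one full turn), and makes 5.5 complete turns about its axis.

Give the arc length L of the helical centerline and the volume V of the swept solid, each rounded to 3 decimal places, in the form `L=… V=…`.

L=1633.128 V=15712.532

2πR = 2π·47 = 295.309709
per-turn = √(295.309709² + 31²) = √(87207.8245 + 961) = √88168.8245 = 296.932357
L = 5.5 × 296.932357 = 1633.127962
V = π·1.75² × L = 9.621128 × 1633.127962 = 15712.532350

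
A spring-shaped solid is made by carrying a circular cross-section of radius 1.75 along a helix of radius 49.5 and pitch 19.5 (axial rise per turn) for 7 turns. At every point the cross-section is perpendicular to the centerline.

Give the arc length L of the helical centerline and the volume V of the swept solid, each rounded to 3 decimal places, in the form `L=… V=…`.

2πR = 2π·49.5 = 311.017673
per-turn = √(311.017673² + 19.5²) = √(96731.9927 + 380.25) = √97112.2427 = 311.628373
L = 7 × 311.628373 = 2181.398610
V = π·1.75² × L = 9.621128 × 2181.398610 = 20987.514155

L=2181.399 V=20987.514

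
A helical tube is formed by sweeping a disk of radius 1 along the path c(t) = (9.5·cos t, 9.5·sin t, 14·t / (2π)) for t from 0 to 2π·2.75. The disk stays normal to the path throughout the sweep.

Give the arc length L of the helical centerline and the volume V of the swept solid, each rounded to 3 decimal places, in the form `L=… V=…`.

L=168.603 V=529.681

2πR = 2π·9.5 = 59.690260
per-turn = √(59.690260² + 14²) = √(3562.9272 + 196) = √3758.9272 = 61.310090
L = 2.75 × 61.310090 = 168.602749
V = π·1² × L = 3.141593 × 168.602749 = 529.681157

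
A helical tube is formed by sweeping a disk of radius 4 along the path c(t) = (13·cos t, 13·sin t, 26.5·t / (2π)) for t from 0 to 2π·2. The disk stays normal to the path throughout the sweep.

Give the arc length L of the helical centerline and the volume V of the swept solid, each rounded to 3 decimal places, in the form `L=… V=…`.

L=171.745 V=8632.855

2πR = 2π·13 = 81.681409
per-turn = √(81.681409² + 26.5²) = √(6671.8526 + 702.25) = √7374.1026 = 85.872595
L = 2 × 85.872595 = 171.745190
V = π·4² × L = 50.265482 × 171.745190 = 8632.854837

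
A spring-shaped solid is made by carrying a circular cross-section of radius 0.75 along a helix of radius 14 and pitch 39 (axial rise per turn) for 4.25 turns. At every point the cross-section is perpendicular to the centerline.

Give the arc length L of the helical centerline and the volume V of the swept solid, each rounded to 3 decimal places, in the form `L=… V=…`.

2πR = 2π·14 = 87.964594
per-turn = √(87.964594² + 39²) = √(7737.7699 + 1521) = √9258.7699 = 96.222502
L = 4.25 × 96.222502 = 408.945633
V = π·0.75² × L = 1.767146 × 408.945633 = 722.666585

L=408.946 V=722.667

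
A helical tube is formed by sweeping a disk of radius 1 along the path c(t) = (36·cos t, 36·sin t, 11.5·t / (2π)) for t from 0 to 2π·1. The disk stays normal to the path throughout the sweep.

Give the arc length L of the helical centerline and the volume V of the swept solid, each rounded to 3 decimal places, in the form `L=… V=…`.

2πR = 2π·36 = 226.194671
per-turn = √(226.194671² + 11.5²) = √(51164.0292 + 132.25) = √51296.2792 = 226.486819
L = 1 × 226.486819 = 226.486819
V = π·1² × L = 3.141593 × 226.486819 = 711.529327

L=226.487 V=711.529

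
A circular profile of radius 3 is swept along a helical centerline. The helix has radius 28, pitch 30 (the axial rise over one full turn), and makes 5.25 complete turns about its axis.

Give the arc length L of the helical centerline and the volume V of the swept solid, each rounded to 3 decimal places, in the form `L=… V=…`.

L=936.961 V=26491.940

2πR = 2π·28 = 175.929189
per-turn = √(175.929189² + 30²) = √(30951.0794 + 900) = √31851.0794 = 178.468707
L = 5.25 × 178.468707 = 936.960712
V = π·3² × L = 28.274334 × 936.960712 = 26491.940008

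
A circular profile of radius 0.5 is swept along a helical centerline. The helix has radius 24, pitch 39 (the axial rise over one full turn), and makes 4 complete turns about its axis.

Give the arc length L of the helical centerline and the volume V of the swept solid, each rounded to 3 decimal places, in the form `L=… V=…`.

2πR = 2π·24 = 150.796447
per-turn = √(150.796447² + 39²) = √(22739.5685 + 1521) = √24260.5685 = 155.758045
L = 4 × 155.758045 = 623.032179
V = π·0.5² × L = 0.785398 × 623.032179 = 489.328329

L=623.032 V=489.328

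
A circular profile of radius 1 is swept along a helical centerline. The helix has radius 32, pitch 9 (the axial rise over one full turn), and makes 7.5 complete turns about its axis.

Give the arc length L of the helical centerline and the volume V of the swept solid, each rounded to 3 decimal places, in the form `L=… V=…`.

2πR = 2π·32 = 201.061930
per-turn = √(201.061930² + 9²) = √(40425.8996 + 81) = √40506.8996 = 201.263260
L = 7.5 × 201.263260 = 1509.474446
V = π·1² × L = 3.141593 × 1509.474446 = 4742.153831

L=1509.474 V=4742.154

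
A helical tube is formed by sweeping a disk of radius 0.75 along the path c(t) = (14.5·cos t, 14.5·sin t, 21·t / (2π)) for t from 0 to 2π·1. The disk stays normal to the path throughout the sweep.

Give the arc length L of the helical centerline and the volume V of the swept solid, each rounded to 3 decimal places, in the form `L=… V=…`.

2πR = 2π·14.5 = 91.106187
per-turn = √(91.106187² + 21²) = √(8300.3373 + 441) = √8741.3373 = 93.495119
L = 1 × 93.495119 = 93.495119
V = π·0.75² × L = 1.767146 × 93.495119 = 165.219513

L=93.495 V=165.220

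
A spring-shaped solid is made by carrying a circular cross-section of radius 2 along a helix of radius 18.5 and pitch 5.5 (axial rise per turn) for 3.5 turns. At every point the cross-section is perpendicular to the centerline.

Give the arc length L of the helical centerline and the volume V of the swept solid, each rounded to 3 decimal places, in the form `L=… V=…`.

L=407.291 V=5118.175

2πR = 2π·18.5 = 116.238928
per-turn = √(116.238928² + 5.5²) = √(13511.4884 + 30.25) = √13541.7384 = 116.368975
L = 3.5 × 116.368975 = 407.291414
V = π·2² × L = 12.566371 × 407.291414 = 5118.174853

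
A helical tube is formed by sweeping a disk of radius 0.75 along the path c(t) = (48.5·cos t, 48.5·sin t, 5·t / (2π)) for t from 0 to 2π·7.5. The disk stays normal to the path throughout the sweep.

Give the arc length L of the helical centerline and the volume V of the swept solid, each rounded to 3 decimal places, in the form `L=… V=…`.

L=2285.816 V=4039.371

2πR = 2π·48.5 = 304.734487
per-turn = √(304.734487² + 5²) = √(92863.1078 + 25) = √92888.1078 = 304.775504
L = 7.5 × 304.775504 = 2285.816280
V = π·0.75² × L = 1.767146 × 2285.816280 = 4039.370793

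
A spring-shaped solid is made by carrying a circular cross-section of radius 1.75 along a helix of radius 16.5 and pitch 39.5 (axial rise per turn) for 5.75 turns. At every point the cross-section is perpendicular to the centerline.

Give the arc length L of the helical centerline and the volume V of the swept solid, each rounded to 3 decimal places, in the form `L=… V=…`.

L=637.920 V=6137.506

2πR = 2π·16.5 = 103.672558
per-turn = √(103.672558² + 39.5²) = √(10747.9992 + 1560.25) = √12308.2492 = 110.942549
L = 5.75 × 110.942549 = 637.919657
V = π·1.75² × L = 9.621128 × 637.919657 = 6137.506357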